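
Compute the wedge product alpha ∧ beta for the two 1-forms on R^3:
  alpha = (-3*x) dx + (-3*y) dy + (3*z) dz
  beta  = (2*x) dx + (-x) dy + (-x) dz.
alpha ∧ beta = (3*x*(x + 2*y)) dx ∧ dy + (3*x*(x - 2*z)) dx ∧ dz + (3*x*(y + z)) dy ∧ dz

Distribute the wedge, using dx_i ∧ dx_j = -dx_j ∧ dx_i and dx_i ∧ dx_i = 0. For each pair (i, j) with i < j, the coefficient of dx_i ∧ dx_j in alpha ∧ beta is (alpha_i * beta_j - alpha_j * beta_i). Collecting: alpha ∧ beta = (3*x*(x + 2*y)) dx ∧ dy + (3*x*(x - 2*z)) dx ∧ dz + (3*x*(y + z)) dy ∧ dz.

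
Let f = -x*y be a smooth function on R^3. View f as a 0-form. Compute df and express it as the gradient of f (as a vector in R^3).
df = (-y) dx + (-x) dy + (0) dz; grad f = (-y, -x, 0)

For a 0-form f, d f = (∂f/∂x) dx + (∂f/∂y) dy + (∂f/∂z) dz. The components of the vector representation are exactly the entries of grad f in Cartesian coordinates:
  ∂f/∂x = -y
  ∂f/∂y = -x
  ∂f/∂z = 0.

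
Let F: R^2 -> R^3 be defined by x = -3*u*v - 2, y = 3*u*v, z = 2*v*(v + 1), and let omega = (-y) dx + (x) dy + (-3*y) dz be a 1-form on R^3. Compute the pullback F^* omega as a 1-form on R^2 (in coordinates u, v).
F^* omega = (-6*v) du + (6*u*(-6*v^2 - 3*v - 1)) dv

Using F^*(f dg) = (f ∘ F) d(g ∘ F), substitute each coordinate x_i by F_i(u, v) in f_i, and replace dx_i by d F_i = (∂F_i/∂u) du + (∂F_i/∂v) dv.
  For the x component: f_1(F) = -3*u*v; d F_1 = (-3*v) du + (-3*u) dv
  For the y component: f_2(F) = -3*u*v - 2; d F_2 = (3*v) du + (3*u) dv
  For the z component: f_3(F) = -9*u*v; d F_3 = (0) du + (4*v + 2) dv
Combining and collecting du, dv coefficients:
  coeff of du: -6*v
  coeff of dv: 6*u*(-6*v^2 - 3*v - 1)
F^* omega = (-6*v) du + (6*u*(-6*v^2 - 3*v - 1)) dv.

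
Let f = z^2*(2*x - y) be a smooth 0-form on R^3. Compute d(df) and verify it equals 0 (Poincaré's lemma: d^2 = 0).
d(df) = 0

Step 1: df = sum_i (∂f/∂x_i) dx_i = (2*z^2) dx + (-z^2) dy + (2*z*(2*x - y)) dz.
Step 2: Apply d again. Using the 1-form formula, the coefficient of dx ∧ dy in d(df) is ∂^2 f/∂x ∂y - ∂^2 f/∂y ∂x = (0) - (0) = 0 (equality of mixed partials for smooth f).
Similarly for dx ∧ dz and dy ∧ dz — all coefficients vanish. So d(df) = 0.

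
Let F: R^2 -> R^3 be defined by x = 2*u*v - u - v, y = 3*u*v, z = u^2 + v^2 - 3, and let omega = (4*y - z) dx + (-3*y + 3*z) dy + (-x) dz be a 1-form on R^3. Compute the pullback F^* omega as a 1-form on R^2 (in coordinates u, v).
F^* omega = (3*u^2*v + 3*u^2 - 3*u*v^2 - 10*u*v + 7*v^3 + v^2 - 21*v - 3) du + (7*u^3 - 3*u^2*v + u^2 + 3*u*v^2 - 10*u*v - 21*u + 3*v^2 - 3) dv

Using F^*(f dg) = (f ∘ F) d(g ∘ F), substitute each coordinate x_i by F_i(u, v) in f_i, and replace dx_i by d F_i = (∂F_i/∂u) du + (∂F_i/∂v) dv.
  For the x component: f_1(F) = -u^2 + 12*u*v - v^2 + 3; d F_1 = (2*v - 1) du + (2*u - 1) dv
  For the y component: f_2(F) = 3*u^2 - 9*u*v + 3*v^2 - 9; d F_2 = (3*v) du + (3*u) dv
  For the z component: f_3(F) = -2*u*v + u + v; d F_3 = (2*u) du + (2*v) dv
Combining and collecting du, dv coefficients:
  coeff of du: 3*u^2*v + 3*u^2 - 3*u*v^2 - 10*u*v + 7*v^3 + v^2 - 21*v - 3
  coeff of dv: 7*u^3 - 3*u^2*v + u^2 + 3*u*v^2 - 10*u*v - 21*u + 3*v^2 - 3
F^* omega = (3*u^2*v + 3*u^2 - 3*u*v^2 - 10*u*v + 7*v^3 + v^2 - 21*v - 3) du + (7*u^3 - 3*u^2*v + u^2 + 3*u*v^2 - 10*u*v - 21*u + 3*v^2 - 3) dv.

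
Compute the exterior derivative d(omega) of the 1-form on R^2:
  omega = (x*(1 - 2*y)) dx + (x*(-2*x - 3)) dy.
d(omega) = (-2*x - 3) dx ∧ dy

For a 1-form omega = sum_i f_i dx_i, the exterior derivative is
  d(omega) = sum_{i < j} (∂f_j/∂x_i - ∂f_i/∂x_j) dx_i ∧ dx_j.
  coefficient of dx ∧ dy: ∂f_2/∂x - ∂f_1/∂y = ∂(x*(-2*x - 3))/∂x - ∂(x*(1 - 2*y))/∂y = -2*x - 3
Assembling: d(omega) = (-2*x - 3) dx ∧ dy.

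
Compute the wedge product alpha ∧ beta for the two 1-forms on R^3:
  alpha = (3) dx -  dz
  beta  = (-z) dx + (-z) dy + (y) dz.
alpha ∧ beta = (-3*z) dx ∧ dy + (3*y - z) dx ∧ dz + (-z) dy ∧ dz

Distribute the wedge, using dx_i ∧ dx_j = -dx_j ∧ dx_i and dx_i ∧ dx_i = 0. For each pair (i, j) with i < j, the coefficient of dx_i ∧ dx_j in alpha ∧ beta is (alpha_i * beta_j - alpha_j * beta_i). Collecting: alpha ∧ beta = (-3*z) dx ∧ dy + (3*y - z) dx ∧ dz + (-z) dy ∧ dz.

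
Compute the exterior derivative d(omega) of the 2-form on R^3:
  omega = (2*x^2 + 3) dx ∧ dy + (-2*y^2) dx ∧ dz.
d(omega) = (4*y) dx ∧ dy ∧ dz

For a 2-form omega = sum_{i<j} g_{ij} dx_i ∧ dx_j, the exterior derivative is
  d(omega) = sum_{i<j} d(g_{ij}) ∧ dx_i ∧ dx_j = sum_{i<j, k} (∂g_{ij}/∂x_k) dx_k ∧ dx_i ∧ dx_j.
Expand each term, using dx_k ∧ dx_i ∧ dx_j = sgn(permutation) dx_{(a)} ∧ dx_{(b)} ∧ dx_{(c)} with (a < b < c) sorted:
  d(-2*y^2) includes (∂/∂y)(-2*y^2) dy = (-4*y) dy, which multiplied by dx ∧ dz gives (4*y) dx ∧ dy ∧ dz
Collecting like 3-forms: d(omega) = (4*y) dx ∧ dy ∧ dz.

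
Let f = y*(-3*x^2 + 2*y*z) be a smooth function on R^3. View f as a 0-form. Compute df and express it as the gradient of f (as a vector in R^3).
df = (-6*x*y) dx + (-3*x^2 + 4*y*z) dy + (2*y^2) dz; grad f = (-6*x*y, -3*x^2 + 4*y*z, 2*y^2)

For a 0-form f, d f = (∂f/∂x) dx + (∂f/∂y) dy + (∂f/∂z) dz. The components of the vector representation are exactly the entries of grad f in Cartesian coordinates:
  ∂f/∂x = -6*x*y
  ∂f/∂y = -3*x^2 + 4*y*z
  ∂f/∂z = 2*y^2.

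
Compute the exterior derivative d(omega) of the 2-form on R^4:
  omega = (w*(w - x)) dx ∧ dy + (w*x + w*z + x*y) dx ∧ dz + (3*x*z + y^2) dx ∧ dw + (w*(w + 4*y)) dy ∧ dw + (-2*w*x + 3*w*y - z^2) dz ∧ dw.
d(omega) = (2*w - x - 2*y) dx ∧ dy ∧ dw + (-x) dx ∧ dy ∧ dz + (-2*w - 2*x + z) dx ∧ dz ∧ dw + (3*w) dy ∧ dz ∧ dw

For a 2-form omega = sum_{i<j} g_{ij} dx_i ∧ dx_j, the exterior derivative is
  d(omega) = sum_{i<j} d(g_{ij}) ∧ dx_i ∧ dx_j = sum_{i<j, k} (∂g_{ij}/∂x_k) dx_k ∧ dx_i ∧ dx_j.
Expand each term, using dx_k ∧ dx_i ∧ dx_j = sgn(permutation) dx_{(a)} ∧ dx_{(b)} ∧ dx_{(c)} with (a < b < c) sorted:
  d(w*(w - x)) includes (∂/∂w)(w*(w - x)) dw = (2*w - x) dw, which multiplied by dx ∧ dy gives (2*w - x) dx ∧ dy ∧ dw
  d(w*x + w*z + x*y) includes (∂/∂y)(w*x + w*z + x*y) dy = (x) dy, which multiplied by dx ∧ dz gives (-x) dx ∧ dy ∧ dz
  d(w*x + w*z + x*y) includes (∂/∂w)(w*x + w*z + x*y) dw = (x + z) dw, which multiplied by dx ∧ dz gives (x + z) dx ∧ dz ∧ dw
  d(3*x*z + y^2) includes (∂/∂y)(3*x*z + y^2) dy = (2*y) dy, which multiplied by dx ∧ dw gives (-2*y) dx ∧ dy ∧ dw
  d(3*x*z + y^2) includes (∂/∂z)(3*x*z + y^2) dz = (3*x) dz, which multiplied by dx ∧ dw gives (-3*x) dx ∧ dz ∧ dw
  d(-2*w*x + 3*w*y - z^2) includes (∂/∂x)(-2*w*x + 3*w*y - z^2) dx = (-2*w) dx, which multiplied by dz ∧ dw gives (-2*w) dx ∧ dz ∧ dw
  d(-2*w*x + 3*w*y - z^2) includes (∂/∂y)(-2*w*x + 3*w*y - z^2) dy = (3*w) dy, which multiplied by dz ∧ dw gives (3*w) dy ∧ dz ∧ dw
Collecting like 3-forms: d(omega) = (2*w - x - 2*y) dx ∧ dy ∧ dw + (-x) dx ∧ dy ∧ dz + (-2*w - 2*x + z) dx ∧ dz ∧ dw + (3*w) dy ∧ dz ∧ dw.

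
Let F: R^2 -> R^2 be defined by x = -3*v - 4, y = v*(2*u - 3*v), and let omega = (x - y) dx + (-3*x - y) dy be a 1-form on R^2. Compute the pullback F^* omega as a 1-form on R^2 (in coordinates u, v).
F^* omega = (2*v*(-2*u*v + 3*v^2 + 9*v + 12)) du + (-4*u^2*v + 18*u*v^2 + 24*u*v + 24*u - 18*v^3 - 63*v^2 - 63*v + 12) dv

Using F^*(f dg) = (f ∘ F) d(g ∘ F), substitute each coordinate x_i by F_i(u, v) in f_i, and replace dx_i by d F_i = (∂F_i/∂u) du + (∂F_i/∂v) dv.
  For the x component: f_1(F) = -2*u*v + 3*v^2 - 3*v - 4; d F_1 = (0) du + (-3) dv
  For the y component: f_2(F) = -2*u*v + 3*v^2 + 9*v + 12; d F_2 = (2*v) du + (2*u - 6*v) dv
Combining and collecting du, dv coefficients:
  coeff of du: 2*v*(-2*u*v + 3*v^2 + 9*v + 12)
  coeff of dv: -4*u^2*v + 18*u*v^2 + 24*u*v + 24*u - 18*v^3 - 63*v^2 - 63*v + 12
F^* omega = (2*v*(-2*u*v + 3*v^2 + 9*v + 12)) du + (-4*u^2*v + 18*u*v^2 + 24*u*v + 24*u - 18*v^3 - 63*v^2 - 63*v + 12) dv.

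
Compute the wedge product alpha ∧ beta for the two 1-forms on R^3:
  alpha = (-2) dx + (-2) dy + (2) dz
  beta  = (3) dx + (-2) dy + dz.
alpha ∧ beta = (10) dx ∧ dy + (-8) dx ∧ dz + (2) dy ∧ dz

Distribute the wedge, using dx_i ∧ dx_j = -dx_j ∧ dx_i and dx_i ∧ dx_i = 0. For each pair (i, j) with i < j, the coefficient of dx_i ∧ dx_j in alpha ∧ beta is (alpha_i * beta_j - alpha_j * beta_i). Collecting: alpha ∧ beta = (10) dx ∧ dy + (-8) dx ∧ dz + (2) dy ∧ dz.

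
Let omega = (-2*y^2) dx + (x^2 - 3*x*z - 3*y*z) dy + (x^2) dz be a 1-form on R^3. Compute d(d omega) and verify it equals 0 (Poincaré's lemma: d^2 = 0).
d(d omega) = 0

Step 1: d omega = sum_{i<j} (∂f_j/∂x_i - ∂f_i/∂x_j) dx_i ∧ dx_j:
  coeff of dx ∧ dy: 2*x + 4*y - 3*z
  coeff of dx ∧ dz: 2*x
  coeff of dy ∧ dz: 3*x + 3*y
Step 2: Apply d again to each 2-form coefficient. The only possible 3-form in R^3 is dx ∧ dy ∧ dz, with coefficient
  ∂(coeff of dy∧dz)/∂x - ∂(coeff of dx∧dz)/∂y + ∂(coeff of dx∧dy)/∂z
  = ∂/∂x (3*x + 3*y) - ∂/∂y (2*x) + ∂/∂z (2*x + 4*y - 3*z).
Each of these terms simplifies to sums of mixed partials that cancel in pairs. The result is 0 (by equality of mixed partials for smooth functions — Schwarz / Clairaut).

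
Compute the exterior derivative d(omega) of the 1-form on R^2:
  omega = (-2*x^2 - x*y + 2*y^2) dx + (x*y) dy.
d(omega) = (x - 3*y) dx ∧ dy

For a 1-form omega = sum_i f_i dx_i, the exterior derivative is
  d(omega) = sum_{i < j} (∂f_j/∂x_i - ∂f_i/∂x_j) dx_i ∧ dx_j.
  coefficient of dx ∧ dy: ∂f_2/∂x - ∂f_1/∂y = ∂(x*y)/∂x - ∂(-2*x^2 - x*y + 2*y^2)/∂y = x - 3*y
Assembling: d(omega) = (x - 3*y) dx ∧ dy.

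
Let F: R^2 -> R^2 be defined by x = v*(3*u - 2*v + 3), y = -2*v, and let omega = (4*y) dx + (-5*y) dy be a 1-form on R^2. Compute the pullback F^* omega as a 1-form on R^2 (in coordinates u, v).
F^* omega = (-24*v^2) du + (4*v*(-6*u + 8*v - 11)) dv

Using F^*(f dg) = (f ∘ F) d(g ∘ F), substitute each coordinate x_i by F_i(u, v) in f_i, and replace dx_i by d F_i = (∂F_i/∂u) du + (∂F_i/∂v) dv.
  For the x component: f_1(F) = -8*v; d F_1 = (3*v) du + (3*u - 4*v + 3) dv
  For the y component: f_2(F) = 10*v; d F_2 = (0) du + (-2) dv
Combining and collecting du, dv coefficients:
  coeff of du: -24*v^2
  coeff of dv: 4*v*(-6*u + 8*v - 11)
F^* omega = (-24*v^2) du + (4*v*(-6*u + 8*v - 11)) dv.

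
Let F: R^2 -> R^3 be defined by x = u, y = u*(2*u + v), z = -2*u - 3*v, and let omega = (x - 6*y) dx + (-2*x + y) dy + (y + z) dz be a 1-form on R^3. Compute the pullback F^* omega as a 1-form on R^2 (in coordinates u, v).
F^* omega = (8*u^3 + 6*u^2*v - 24*u^2 + u*v^2 - 10*u*v + 5*u + 6*v) du + (2*u^3 + u^2*v - 8*u^2 - 3*u*v + 6*u + 9*v) dv

Using F^*(f dg) = (f ∘ F) d(g ∘ F), substitute each coordinate x_i by F_i(u, v) in f_i, and replace dx_i by d F_i = (∂F_i/∂u) du + (∂F_i/∂v) dv.
  For the x component: f_1(F) = u*(-12*u - 6*v + 1); d F_1 = (1) du + (0) dv
  For the y component: f_2(F) = u*(2*u + v - 2); d F_2 = (4*u + v) du + (u) dv
  For the z component: f_3(F) = 2*u^2 + u*v - 2*u - 3*v; d F_3 = (-2) du + (-3) dv
Combining and collecting du, dv coefficients:
  coeff of du: 8*u^3 + 6*u^2*v - 24*u^2 + u*v^2 - 10*u*v + 5*u + 6*v
  coeff of dv: 2*u^3 + u^2*v - 8*u^2 - 3*u*v + 6*u + 9*v
F^* omega = (8*u^3 + 6*u^2*v - 24*u^2 + u*v^2 - 10*u*v + 5*u + 6*v) du + (2*u^3 + u^2*v - 8*u^2 - 3*u*v + 6*u + 9*v) dv.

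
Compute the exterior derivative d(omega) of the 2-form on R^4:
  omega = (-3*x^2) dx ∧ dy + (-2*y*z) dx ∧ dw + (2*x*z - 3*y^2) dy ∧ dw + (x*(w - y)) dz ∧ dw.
d(omega) = (4*z) dx ∧ dy ∧ dw + (w + y) dx ∧ dz ∧ dw + (-3*x) dy ∧ dz ∧ dw

For a 2-form omega = sum_{i<j} g_{ij} dx_i ∧ dx_j, the exterior derivative is
  d(omega) = sum_{i<j} d(g_{ij}) ∧ dx_i ∧ dx_j = sum_{i<j, k} (∂g_{ij}/∂x_k) dx_k ∧ dx_i ∧ dx_j.
Expand each term, using dx_k ∧ dx_i ∧ dx_j = sgn(permutation) dx_{(a)} ∧ dx_{(b)} ∧ dx_{(c)} with (a < b < c) sorted:
  d(-2*y*z) includes (∂/∂y)(-2*y*z) dy = (-2*z) dy, which multiplied by dx ∧ dw gives (2*z) dx ∧ dy ∧ dw
  d(-2*y*z) includes (∂/∂z)(-2*y*z) dz = (-2*y) dz, which multiplied by dx ∧ dw gives (2*y) dx ∧ dz ∧ dw
  d(2*x*z - 3*y^2) includes (∂/∂x)(2*x*z - 3*y^2) dx = (2*z) dx, which multiplied by dy ∧ dw gives (2*z) dx ∧ dy ∧ dw
  d(2*x*z - 3*y^2) includes (∂/∂z)(2*x*z - 3*y^2) dz = (2*x) dz, which multiplied by dy ∧ dw gives (-2*x) dy ∧ dz ∧ dw
  d(x*(w - y)) includes (∂/∂x)(x*(w - y)) dx = (w - y) dx, which multiplied by dz ∧ dw gives (w - y) dx ∧ dz ∧ dw
  d(x*(w - y)) includes (∂/∂y)(x*(w - y)) dy = (-x) dy, which multiplied by dz ∧ dw gives (-x) dy ∧ dz ∧ dw
Collecting like 3-forms: d(omega) = (4*z) dx ∧ dy ∧ dw + (w + y) dx ∧ dz ∧ dw + (-3*x) dy ∧ dz ∧ dw.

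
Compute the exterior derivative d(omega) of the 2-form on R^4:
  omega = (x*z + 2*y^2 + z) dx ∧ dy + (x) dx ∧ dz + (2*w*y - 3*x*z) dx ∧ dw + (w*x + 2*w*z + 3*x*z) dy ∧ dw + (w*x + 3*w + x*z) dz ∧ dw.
d(omega) = (x + 1) dx ∧ dy ∧ dz + (-w + 3*z) dx ∧ dy ∧ dw + (w + 3*x + z) dx ∧ dz ∧ dw + (-2*w - 3*x) dy ∧ dz ∧ dw

For a 2-form omega = sum_{i<j} g_{ij} dx_i ∧ dx_j, the exterior derivative is
  d(omega) = sum_{i<j} d(g_{ij}) ∧ dx_i ∧ dx_j = sum_{i<j, k} (∂g_{ij}/∂x_k) dx_k ∧ dx_i ∧ dx_j.
Expand each term, using dx_k ∧ dx_i ∧ dx_j = sgn(permutation) dx_{(a)} ∧ dx_{(b)} ∧ dx_{(c)} with (a < b < c) sorted:
  d(x*z + 2*y^2 + z) includes (∂/∂z)(x*z + 2*y^2 + z) dz = (x + 1) dz, which multiplied by dx ∧ dy gives (x + 1) dx ∧ dy ∧ dz
  d(2*w*y - 3*x*z) includes (∂/∂y)(2*w*y - 3*x*z) dy = (2*w) dy, which multiplied by dx ∧ dw gives (-2*w) dx ∧ dy ∧ dw
  d(2*w*y - 3*x*z) includes (∂/∂z)(2*w*y - 3*x*z) dz = (-3*x) dz, which multiplied by dx ∧ dw gives (3*x) dx ∧ dz ∧ dw
  d(w*x + 2*w*z + 3*x*z) includes (∂/∂x)(w*x + 2*w*z + 3*x*z) dx = (w + 3*z) dx, which multiplied by dy ∧ dw gives (w + 3*z) dx ∧ dy ∧ dw
  d(w*x + 2*w*z + 3*x*z) includes (∂/∂z)(w*x + 2*w*z + 3*x*z) dz = (2*w + 3*x) dz, which multiplied by dy ∧ dw gives (-2*w - 3*x) dy ∧ dz ∧ dw
  d(w*x + 3*w + x*z) includes (∂/∂x)(w*x + 3*w + x*z) dx = (w + z) dx, which multiplied by dz ∧ dw gives (w + z) dx ∧ dz ∧ dw
Collecting like 3-forms: d(omega) = (x + 1) dx ∧ dy ∧ dz + (-w + 3*z) dx ∧ dy ∧ dw + (w + 3*x + z) dx ∧ dz ∧ dw + (-2*w - 3*x) dy ∧ dz ∧ dw.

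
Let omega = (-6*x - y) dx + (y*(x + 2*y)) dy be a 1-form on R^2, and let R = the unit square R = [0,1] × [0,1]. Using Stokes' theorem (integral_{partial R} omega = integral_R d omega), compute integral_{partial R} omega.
integral_(partial R) omega = 3/2

Stokes: integral_partial_R omega = integral_R d omega with d omega = (∂Q/∂x - ∂P/∂y) dx ∧ dy.
  ∂Q/∂x = y
  ∂P/∂y = -1
  integrand = ∂Q/∂x - ∂P/∂y = y + 1.
Integrating over R: integral_0^1 integral_0^1 (y + 1) dx dy = 3/2.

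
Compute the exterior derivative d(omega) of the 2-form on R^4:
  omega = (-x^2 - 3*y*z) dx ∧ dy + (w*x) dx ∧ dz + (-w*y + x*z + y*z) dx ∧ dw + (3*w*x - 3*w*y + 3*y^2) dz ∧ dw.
d(omega) = (-3*y) dx ∧ dy ∧ dz + (3*w - y) dx ∧ dz ∧ dw + (w - z) dx ∧ dy ∧ dw + (-3*w + 6*y) dy ∧ dz ∧ dw

For a 2-form omega = sum_{i<j} g_{ij} dx_i ∧ dx_j, the exterior derivative is
  d(omega) = sum_{i<j} d(g_{ij}) ∧ dx_i ∧ dx_j = sum_{i<j, k} (∂g_{ij}/∂x_k) dx_k ∧ dx_i ∧ dx_j.
Expand each term, using dx_k ∧ dx_i ∧ dx_j = sgn(permutation) dx_{(a)} ∧ dx_{(b)} ∧ dx_{(c)} with (a < b < c) sorted:
  d(-x^2 - 3*y*z) includes (∂/∂z)(-x^2 - 3*y*z) dz = (-3*y) dz, which multiplied by dx ∧ dy gives (-3*y) dx ∧ dy ∧ dz
  d(w*x) includes (∂/∂w)(w*x) dw = (x) dw, which multiplied by dx ∧ dz gives (x) dx ∧ dz ∧ dw
  d(-w*y + x*z + y*z) includes (∂/∂y)(-w*y + x*z + y*z) dy = (-w + z) dy, which multiplied by dx ∧ dw gives (w - z) dx ∧ dy ∧ dw
  d(-w*y + x*z + y*z) includes (∂/∂z)(-w*y + x*z + y*z) dz = (x + y) dz, which multiplied by dx ∧ dw gives (-x - y) dx ∧ dz ∧ dw
  d(3*w*x - 3*w*y + 3*y^2) includes (∂/∂x)(3*w*x - 3*w*y + 3*y^2) dx = (3*w) dx, which multiplied by dz ∧ dw gives (3*w) dx ∧ dz ∧ dw
  d(3*w*x - 3*w*y + 3*y^2) includes (∂/∂y)(3*w*x - 3*w*y + 3*y^2) dy = (-3*w + 6*y) dy, which multiplied by dz ∧ dw gives (-3*w + 6*y) dy ∧ dz ∧ dw
Collecting like 3-forms: d(omega) = (-3*y) dx ∧ dy ∧ dz + (3*w - y) dx ∧ dz ∧ dw + (w - z) dx ∧ dy ∧ dw + (-3*w + 6*y) dy ∧ dz ∧ dw.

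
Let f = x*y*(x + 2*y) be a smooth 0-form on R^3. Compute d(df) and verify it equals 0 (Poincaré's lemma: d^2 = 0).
d(df) = 0

Step 1: df = sum_i (∂f/∂x_i) dx_i = (2*y*(x + y)) dx + (x*(x + 4*y)) dy + (0) dz.
Step 2: Apply d again. Using the 1-form formula, the coefficient of dx ∧ dy in d(df) is ∂^2 f/∂x ∂y - ∂^2 f/∂y ∂x = (2*x + 4*y) - (2*x + 4*y) = 0 (equality of mixed partials for smooth f).
Similarly for dx ∧ dz and dy ∧ dz — all coefficients vanish. So d(df) = 0.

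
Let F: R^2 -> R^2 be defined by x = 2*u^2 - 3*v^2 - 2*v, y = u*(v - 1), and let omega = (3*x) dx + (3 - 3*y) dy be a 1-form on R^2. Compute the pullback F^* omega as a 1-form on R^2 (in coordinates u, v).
F^* omega = (24*u^3 - 39*u*v^2 - 18*u*v - 3*u + 3*v - 3) du + (-39*u^2*v - 9*u^2 + 3*u + 54*v^3 + 54*v^2 + 12*v) dv

Using F^*(f dg) = (f ∘ F) d(g ∘ F), substitute each coordinate x_i by F_i(u, v) in f_i, and replace dx_i by d F_i = (∂F_i/∂u) du + (∂F_i/∂v) dv.
  For the x component: f_1(F) = 6*u^2 - 9*v^2 - 6*v; d F_1 = (4*u) du + (-6*v - 2) dv
  For the y component: f_2(F) = -3*u*v + 3*u + 3; d F_2 = (v - 1) du + (u) dv
Combining and collecting du, dv coefficients:
  coeff of du: 24*u^3 - 39*u*v^2 - 18*u*v - 3*u + 3*v - 3
  coeff of dv: -39*u^2*v - 9*u^2 + 3*u + 54*v^3 + 54*v^2 + 12*v
F^* omega = (24*u^3 - 39*u*v^2 - 18*u*v - 3*u + 3*v - 3) du + (-39*u^2*v - 9*u^2 + 3*u + 54*v^3 + 54*v^2 + 12*v) dv.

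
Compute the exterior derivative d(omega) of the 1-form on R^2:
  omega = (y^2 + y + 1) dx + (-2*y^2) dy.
d(omega) = (-2*y - 1) dx ∧ dy

For a 1-form omega = sum_i f_i dx_i, the exterior derivative is
  d(omega) = sum_{i < j} (∂f_j/∂x_i - ∂f_i/∂x_j) dx_i ∧ dx_j.
  coefficient of dx ∧ dy: ∂f_2/∂x - ∂f_1/∂y = ∂(-2*y^2)/∂x - ∂(y^2 + y + 1)/∂y = -2*y - 1
Assembling: d(omega) = (-2*y - 1) dx ∧ dy.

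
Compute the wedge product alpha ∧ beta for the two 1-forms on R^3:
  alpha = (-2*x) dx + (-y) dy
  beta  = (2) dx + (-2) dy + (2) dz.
alpha ∧ beta = (4*x + 2*y) dx ∧ dy + (-4*x) dx ∧ dz + (-2*y) dy ∧ dz

Distribute the wedge, using dx_i ∧ dx_j = -dx_j ∧ dx_i and dx_i ∧ dx_i = 0. For each pair (i, j) with i < j, the coefficient of dx_i ∧ dx_j in alpha ∧ beta is (alpha_i * beta_j - alpha_j * beta_i). Collecting: alpha ∧ beta = (4*x + 2*y) dx ∧ dy + (-4*x) dx ∧ dz + (-2*y) dy ∧ dz.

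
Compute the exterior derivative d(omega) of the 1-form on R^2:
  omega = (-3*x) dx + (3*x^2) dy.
d(omega) = (6*x) dx ∧ dy

For a 1-form omega = sum_i f_i dx_i, the exterior derivative is
  d(omega) = sum_{i < j} (∂f_j/∂x_i - ∂f_i/∂x_j) dx_i ∧ dx_j.
  coefficient of dx ∧ dy: ∂f_2/∂x - ∂f_1/∂y = ∂(3*x^2)/∂x - ∂(-3*x)/∂y = 6*x
Assembling: d(omega) = (6*x) dx ∧ dy.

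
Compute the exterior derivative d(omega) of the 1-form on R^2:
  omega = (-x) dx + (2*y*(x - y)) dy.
d(omega) = (2*y) dx ∧ dy

For a 1-form omega = sum_i f_i dx_i, the exterior derivative is
  d(omega) = sum_{i < j} (∂f_j/∂x_i - ∂f_i/∂x_j) dx_i ∧ dx_j.
  coefficient of dx ∧ dy: ∂f_2/∂x - ∂f_1/∂y = ∂(2*y*(x - y))/∂x - ∂(-x)/∂y = 2*y
Assembling: d(omega) = (2*y) dx ∧ dy.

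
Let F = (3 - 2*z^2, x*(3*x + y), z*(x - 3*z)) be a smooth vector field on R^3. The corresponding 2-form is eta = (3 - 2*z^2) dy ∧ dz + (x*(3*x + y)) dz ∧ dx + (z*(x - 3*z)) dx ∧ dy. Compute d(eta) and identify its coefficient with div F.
d(eta) = (2*x - 6*z) dx ∧ dy ∧ dz; div F = 2*x - 6*z

For a 2-form in R^3 of the form above, applying d gives a 3-form with coefficient ∂P/∂x + ∂Q/∂y + ∂R/∂z:
  ∂P/∂x = 0
  ∂Q/∂y = x
  ∂R/∂z = x - 6*z
Sum = 2*x - 6*z, which is exactly div F.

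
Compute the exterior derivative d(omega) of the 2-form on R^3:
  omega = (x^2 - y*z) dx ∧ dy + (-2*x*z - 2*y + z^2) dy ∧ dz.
d(omega) = (-y - 2*z) dx ∧ dy ∧ dz

For a 2-form omega = sum_{i<j} g_{ij} dx_i ∧ dx_j, the exterior derivative is
  d(omega) = sum_{i<j} d(g_{ij}) ∧ dx_i ∧ dx_j = sum_{i<j, k} (∂g_{ij}/∂x_k) dx_k ∧ dx_i ∧ dx_j.
Expand each term, using dx_k ∧ dx_i ∧ dx_j = sgn(permutation) dx_{(a)} ∧ dx_{(b)} ∧ dx_{(c)} with (a < b < c) sorted:
  d(x^2 - y*z) includes (∂/∂z)(x^2 - y*z) dz = (-y) dz, which multiplied by dx ∧ dy gives (-y) dx ∧ dy ∧ dz
  d(-2*x*z - 2*y + z^2) includes (∂/∂x)(-2*x*z - 2*y + z^2) dx = (-2*z) dx, which multiplied by dy ∧ dz gives (-2*z) dx ∧ dy ∧ dz
Collecting like 3-forms: d(omega) = (-y - 2*z) dx ∧ dy ∧ dz.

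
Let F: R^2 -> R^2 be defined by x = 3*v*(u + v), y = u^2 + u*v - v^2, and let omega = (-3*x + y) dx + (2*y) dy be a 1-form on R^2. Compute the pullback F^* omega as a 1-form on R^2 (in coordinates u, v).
F^* omega = (4*u^3 + 9*u^2*v - 26*u*v^2 - 32*v^3) du + (5*u^3 - 20*u^2*v - 84*u*v^2 - 56*v^3) dv

Using F^*(f dg) = (f ∘ F) d(g ∘ F), substitute each coordinate x_i by F_i(u, v) in f_i, and replace dx_i by d F_i = (∂F_i/∂u) du + (∂F_i/∂v) dv.
  For the x component: f_1(F) = u^2 - 8*u*v - 10*v^2; d F_1 = (3*v) du + (3*u + 6*v) dv
  For the y component: f_2(F) = 2*u^2 + 2*u*v - 2*v^2; d F_2 = (2*u + v) du + (u - 2*v) dv
Combining and collecting du, dv coefficients:
  coeff of du: 4*u^3 + 9*u^2*v - 26*u*v^2 - 32*v^3
  coeff of dv: 5*u^3 - 20*u^2*v - 84*u*v^2 - 56*v^3
F^* omega = (4*u^3 + 9*u^2*v - 26*u*v^2 - 32*v^3) du + (5*u^3 - 20*u^2*v - 84*u*v^2 - 56*v^3) dv.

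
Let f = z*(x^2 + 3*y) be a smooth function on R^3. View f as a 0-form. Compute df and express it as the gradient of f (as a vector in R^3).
df = (2*x*z) dx + (3*z) dy + (x^2 + 3*y) dz; grad f = (2*x*z, 3*z, x^2 + 3*y)

For a 0-form f, d f = (∂f/∂x) dx + (∂f/∂y) dy + (∂f/∂z) dz. The components of the vector representation are exactly the entries of grad f in Cartesian coordinates:
  ∂f/∂x = 2*x*z
  ∂f/∂y = 3*z
  ∂f/∂z = x^2 + 3*y.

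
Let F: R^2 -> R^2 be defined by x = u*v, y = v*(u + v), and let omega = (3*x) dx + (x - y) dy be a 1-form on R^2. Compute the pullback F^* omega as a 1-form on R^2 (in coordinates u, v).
F^* omega = (v^2*(3*u - v)) du + (v*(3*u^2 - u*v - 2*v^2)) dv

Using F^*(f dg) = (f ∘ F) d(g ∘ F), substitute each coordinate x_i by F_i(u, v) in f_i, and replace dx_i by d F_i = (∂F_i/∂u) du + (∂F_i/∂v) dv.
  For the x component: f_1(F) = 3*u*v; d F_1 = (v) du + (u) dv
  For the y component: f_2(F) = -v^2; d F_2 = (v) du + (u + 2*v) dv
Combining and collecting du, dv coefficients:
  coeff of du: v^2*(3*u - v)
  coeff of dv: v*(3*u^2 - u*v - 2*v^2)
F^* omega = (v^2*(3*u - v)) du + (v*(3*u^2 - u*v - 2*v^2)) dv.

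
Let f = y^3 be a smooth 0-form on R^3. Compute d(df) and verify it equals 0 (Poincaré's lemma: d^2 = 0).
d(df) = 0

Step 1: df = sum_i (∂f/∂x_i) dx_i = (0) dx + (3*y^2) dy + (0) dz.
Step 2: Apply d again. Using the 1-form formula, the coefficient of dx ∧ dy in d(df) is ∂^2 f/∂x ∂y - ∂^2 f/∂y ∂x = (0) - (0) = 0 (equality of mixed partials for smooth f).
Similarly for dx ∧ dz and dy ∧ dz — all coefficients vanish. So d(df) = 0.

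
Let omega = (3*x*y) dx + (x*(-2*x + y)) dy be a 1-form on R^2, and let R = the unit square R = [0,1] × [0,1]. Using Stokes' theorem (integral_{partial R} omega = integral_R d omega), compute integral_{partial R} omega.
integral_(partial R) omega = -3

Stokes: integral_partial_R omega = integral_R d omega with d omega = (∂Q/∂x - ∂P/∂y) dx ∧ dy.
  ∂Q/∂x = -4*x + y
  ∂P/∂y = 3*x
  integrand = ∂Q/∂x - ∂P/∂y = -7*x + y.
Integrating over R: integral_0^1 integral_0^1 (-7*x + y) dx dy = -3.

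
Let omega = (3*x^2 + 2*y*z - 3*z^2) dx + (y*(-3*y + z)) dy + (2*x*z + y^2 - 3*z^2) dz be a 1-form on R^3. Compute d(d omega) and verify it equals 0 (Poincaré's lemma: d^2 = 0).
d(d omega) = 0

Step 1: d omega = sum_{i<j} (∂f_j/∂x_i - ∂f_i/∂x_j) dx_i ∧ dx_j:
  coeff of dx ∧ dy: -2*z
  coeff of dx ∧ dz: -2*y + 8*z
  coeff of dy ∧ dz: y
Step 2: Apply d again to each 2-form coefficient. The only possible 3-form in R^3 is dx ∧ dy ∧ dz, with coefficient
  ∂(coeff of dy∧dz)/∂x - ∂(coeff of dx∧dz)/∂y + ∂(coeff of dx∧dy)/∂z
  = ∂/∂x (y) - ∂/∂y (-2*y + 8*z) + ∂/∂z (-2*z).
Each of these terms simplifies to sums of mixed partials that cancel in pairs. The result is 0 (by equality of mixed partials for smooth functions — Schwarz / Clairaut).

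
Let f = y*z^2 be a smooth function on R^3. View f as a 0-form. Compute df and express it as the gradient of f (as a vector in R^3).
df = (0) dx + (z^2) dy + (2*y*z) dz; grad f = (0, z^2, 2*y*z)

For a 0-form f, d f = (∂f/∂x) dx + (∂f/∂y) dy + (∂f/∂z) dz. The components of the vector representation are exactly the entries of grad f in Cartesian coordinates:
  ∂f/∂x = 0
  ∂f/∂y = z^2
  ∂f/∂z = 2*y*z.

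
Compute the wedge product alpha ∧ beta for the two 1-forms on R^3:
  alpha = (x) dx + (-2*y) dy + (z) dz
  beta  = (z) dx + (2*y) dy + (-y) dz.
alpha ∧ beta = (2*y*(x + z)) dx ∧ dy + (-x*y - z^2) dx ∧ dz + (2*y*(y - z)) dy ∧ dz

Distribute the wedge, using dx_i ∧ dx_j = -dx_j ∧ dx_i and dx_i ∧ dx_i = 0. For each pair (i, j) with i < j, the coefficient of dx_i ∧ dx_j in alpha ∧ beta is (alpha_i * beta_j - alpha_j * beta_i). Collecting: alpha ∧ beta = (2*y*(x + z)) dx ∧ dy + (-x*y - z^2) dx ∧ dz + (2*y*(y - z)) dy ∧ dz.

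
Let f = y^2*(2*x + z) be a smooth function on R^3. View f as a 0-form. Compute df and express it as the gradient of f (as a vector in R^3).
df = (2*y^2) dx + (2*y*(2*x + z)) dy + (y^2) dz; grad f = (2*y^2, 2*y*(2*x + z), y^2)

For a 0-form f, d f = (∂f/∂x) dx + (∂f/∂y) dy + (∂f/∂z) dz. The components of the vector representation are exactly the entries of grad f in Cartesian coordinates:
  ∂f/∂x = 2*y^2
  ∂f/∂y = 2*y*(2*x + z)
  ∂f/∂z = y^2.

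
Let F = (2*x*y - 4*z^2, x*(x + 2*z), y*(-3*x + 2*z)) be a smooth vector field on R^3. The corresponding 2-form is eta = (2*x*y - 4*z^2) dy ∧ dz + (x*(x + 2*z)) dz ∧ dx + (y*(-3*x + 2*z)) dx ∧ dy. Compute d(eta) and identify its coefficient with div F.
d(eta) = (4*y) dx ∧ dy ∧ dz; div F = 4*y

For a 2-form in R^3 of the form above, applying d gives a 3-form with coefficient ∂P/∂x + ∂Q/∂y + ∂R/∂z:
  ∂P/∂x = 2*y
  ∂Q/∂y = 0
  ∂R/∂z = 2*y
Sum = 4*y, which is exactly div F.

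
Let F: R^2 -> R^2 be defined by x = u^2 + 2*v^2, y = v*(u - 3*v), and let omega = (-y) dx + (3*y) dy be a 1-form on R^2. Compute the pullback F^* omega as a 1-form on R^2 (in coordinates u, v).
F^* omega = (v*(-2*u^2 + 9*u*v - 9*v^2)) du + (v*(3*u^2 - 31*u*v + 66*v^2)) dv

Using F^*(f dg) = (f ∘ F) d(g ∘ F), substitute each coordinate x_i by F_i(u, v) in f_i, and replace dx_i by d F_i = (∂F_i/∂u) du + (∂F_i/∂v) dv.
  For the x component: f_1(F) = v*(-u + 3*v); d F_1 = (2*u) du + (4*v) dv
  For the y component: f_2(F) = 3*v*(u - 3*v); d F_2 = (v) du + (u - 6*v) dv
Combining and collecting du, dv coefficients:
  coeff of du: v*(-2*u^2 + 9*u*v - 9*v^2)
  coeff of dv: v*(3*u^2 - 31*u*v + 66*v^2)
F^* omega = (v*(-2*u^2 + 9*u*v - 9*v^2)) du + (v*(3*u^2 - 31*u*v + 66*v^2)) dv.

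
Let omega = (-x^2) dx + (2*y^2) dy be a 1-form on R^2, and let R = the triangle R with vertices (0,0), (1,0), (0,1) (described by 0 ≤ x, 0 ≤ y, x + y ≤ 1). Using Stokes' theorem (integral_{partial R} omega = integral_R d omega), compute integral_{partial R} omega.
integral_(partial R) omega = 0

Stokes: integral_partial_R omega = integral_R d omega with d omega = (∂Q/∂x - ∂P/∂y) dx ∧ dy.
  ∂Q/∂x = 0
  ∂P/∂y = 0
  integrand = ∂Q/∂x - ∂P/∂y = 0.
Integrating over R: integral_0^1 integral_0^{1-x} (0) dy dx = 0.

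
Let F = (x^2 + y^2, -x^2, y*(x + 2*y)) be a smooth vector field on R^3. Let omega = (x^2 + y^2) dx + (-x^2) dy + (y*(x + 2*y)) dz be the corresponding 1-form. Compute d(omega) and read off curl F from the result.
d(omega) = (x + 4*y) dy ∧ dz + (-y) dz ∧ dx + (-2*x - 2*y) dx ∧ dy; curl F = (x + 4*y, -y, -2*x - 2*y)

d omega = sum_{i<j} (∂f_j/∂x_i - ∂f_i/∂x_j) dx_i ∧ dx_j. Under the identification (dy ∧ dz, dz ∧ dx, dx ∧ dy) ↔ (e_x, e_y, e_z), the coefficients are exactly the components of curl F. Compute:
  ∂R/∂y - ∂Q/∂z = (x + 4*y) - (0) = x + 4*y
  ∂P/∂z - ∂R/∂x = (0) - (y) = -y
  ∂Q/∂x - ∂P/∂y = (-2*x) - (2*y) = -2*x - 2*y.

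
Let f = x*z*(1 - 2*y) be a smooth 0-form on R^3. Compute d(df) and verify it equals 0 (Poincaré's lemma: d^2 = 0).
d(df) = 0

Step 1: df = sum_i (∂f/∂x_i) dx_i = (z*(1 - 2*y)) dx + (-2*x*z) dy + (x*(1 - 2*y)) dz.
Step 2: Apply d again. Using the 1-form formula, the coefficient of dx ∧ dy in d(df) is ∂^2 f/∂x ∂y - ∂^2 f/∂y ∂x = (-2*z) - (-2*z) = 0 (equality of mixed partials for smooth f).
Similarly for dx ∧ dz and dy ∧ dz — all coefficients vanish. So d(df) = 0.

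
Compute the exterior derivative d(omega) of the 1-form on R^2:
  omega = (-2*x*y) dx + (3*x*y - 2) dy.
d(omega) = (2*x + 3*y) dx ∧ dy

For a 1-form omega = sum_i f_i dx_i, the exterior derivative is
  d(omega) = sum_{i < j} (∂f_j/∂x_i - ∂f_i/∂x_j) dx_i ∧ dx_j.
  coefficient of dx ∧ dy: ∂f_2/∂x - ∂f_1/∂y = ∂(3*x*y - 2)/∂x - ∂(-2*x*y)/∂y = 2*x + 3*y
Assembling: d(omega) = (2*x + 3*y) dx ∧ dy.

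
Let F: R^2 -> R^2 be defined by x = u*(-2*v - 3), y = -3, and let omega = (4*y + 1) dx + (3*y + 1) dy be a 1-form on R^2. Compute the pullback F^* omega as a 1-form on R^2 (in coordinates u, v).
F^* omega = (22*v + 33) du + (22*u) dv

Using F^*(f dg) = (f ∘ F) d(g ∘ F), substitute each coordinate x_i by F_i(u, v) in f_i, and replace dx_i by d F_i = (∂F_i/∂u) du + (∂F_i/∂v) dv.
  For the x component: f_1(F) = -11; d F_1 = (-2*v - 3) du + (-2*u) dv
  For the y component: f_2(F) = -8; d F_2 = (0) du + (0) dv
Combining and collecting du, dv coefficients:
  coeff of du: 22*v + 33
  coeff of dv: 22*u
F^* omega = (22*v + 33) du + (22*u) dv.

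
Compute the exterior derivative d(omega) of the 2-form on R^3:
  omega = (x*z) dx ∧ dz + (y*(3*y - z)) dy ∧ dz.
d(omega) = 0

For a 2-form omega = sum_{i<j} g_{ij} dx_i ∧ dx_j, the exterior derivative is
  d(omega) = sum_{i<j} d(g_{ij}) ∧ dx_i ∧ dx_j = sum_{i<j, k} (∂g_{ij}/∂x_k) dx_k ∧ dx_i ∧ dx_j.
Expand each term, using dx_k ∧ dx_i ∧ dx_j = sgn(permutation) dx_{(a)} ∧ dx_{(b)} ∧ dx_{(c)} with (a < b < c) sorted:

Collecting like 3-forms: d(omega) = 0.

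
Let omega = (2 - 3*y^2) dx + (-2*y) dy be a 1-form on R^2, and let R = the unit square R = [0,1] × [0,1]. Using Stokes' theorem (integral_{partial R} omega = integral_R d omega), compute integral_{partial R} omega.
integral_(partial R) omega = 3

Stokes: integral_partial_R omega = integral_R d omega with d omega = (∂Q/∂x - ∂P/∂y) dx ∧ dy.
  ∂Q/∂x = 0
  ∂P/∂y = -6*y
  integrand = ∂Q/∂x - ∂P/∂y = 6*y.
Integrating over R: integral_0^1 integral_0^1 (6*y) dx dy = 3.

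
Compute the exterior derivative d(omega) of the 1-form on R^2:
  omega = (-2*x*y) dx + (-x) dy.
d(omega) = (2*x - 1) dx ∧ dy

For a 1-form omega = sum_i f_i dx_i, the exterior derivative is
  d(omega) = sum_{i < j} (∂f_j/∂x_i - ∂f_i/∂x_j) dx_i ∧ dx_j.
  coefficient of dx ∧ dy: ∂f_2/∂x - ∂f_1/∂y = ∂(-x)/∂x - ∂(-2*x*y)/∂y = 2*x - 1
Assembling: d(omega) = (2*x - 1) dx ∧ dy.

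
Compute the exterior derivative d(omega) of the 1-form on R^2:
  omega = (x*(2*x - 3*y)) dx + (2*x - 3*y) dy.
d(omega) = (3*x + 2) dx ∧ dy

For a 1-form omega = sum_i f_i dx_i, the exterior derivative is
  d(omega) = sum_{i < j} (∂f_j/∂x_i - ∂f_i/∂x_j) dx_i ∧ dx_j.
  coefficient of dx ∧ dy: ∂f_2/∂x - ∂f_1/∂y = ∂(2*x - 3*y)/∂x - ∂(x*(2*x - 3*y))/∂y = 3*x + 2
Assembling: d(omega) = (3*x + 2) dx ∧ dy.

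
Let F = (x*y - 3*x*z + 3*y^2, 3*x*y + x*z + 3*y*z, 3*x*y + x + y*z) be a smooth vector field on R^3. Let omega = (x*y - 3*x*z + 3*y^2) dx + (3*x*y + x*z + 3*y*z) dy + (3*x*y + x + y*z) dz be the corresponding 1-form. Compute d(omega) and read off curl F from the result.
d(omega) = (2*x - 3*y + z) dy ∧ dz + (-3*x - 3*y - 1) dz ∧ dx + (-x - 3*y + z) dx ∧ dy; curl F = (2*x - 3*y + z, -3*x - 3*y - 1, -x - 3*y + z)

d omega = sum_{i<j} (∂f_j/∂x_i - ∂f_i/∂x_j) dx_i ∧ dx_j. Under the identification (dy ∧ dz, dz ∧ dx, dx ∧ dy) ↔ (e_x, e_y, e_z), the coefficients are exactly the components of curl F. Compute:
  ∂R/∂y - ∂Q/∂z = (3*x + z) - (x + 3*y) = 2*x - 3*y + z
  ∂P/∂z - ∂R/∂x = (-3*x) - (3*y + 1) = -3*x - 3*y - 1
  ∂Q/∂x - ∂P/∂y = (3*y + z) - (x + 6*y) = -x - 3*y + z.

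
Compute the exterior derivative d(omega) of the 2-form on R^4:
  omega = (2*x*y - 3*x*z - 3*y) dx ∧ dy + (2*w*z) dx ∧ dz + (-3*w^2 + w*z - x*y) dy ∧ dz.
d(omega) = (-3*x - y) dx ∧ dy ∧ dz + (2*z) dx ∧ dz ∧ dw + (-6*w + z) dy ∧ dz ∧ dw

For a 2-form omega = sum_{i<j} g_{ij} dx_i ∧ dx_j, the exterior derivative is
  d(omega) = sum_{i<j} d(g_{ij}) ∧ dx_i ∧ dx_j = sum_{i<j, k} (∂g_{ij}/∂x_k) dx_k ∧ dx_i ∧ dx_j.
Expand each term, using dx_k ∧ dx_i ∧ dx_j = sgn(permutation) dx_{(a)} ∧ dx_{(b)} ∧ dx_{(c)} with (a < b < c) sorted:
  d(2*x*y - 3*x*z - 3*y) includes (∂/∂z)(2*x*y - 3*x*z - 3*y) dz = (-3*x) dz, which multiplied by dx ∧ dy gives (-3*x) dx ∧ dy ∧ dz
  d(2*w*z) includes (∂/∂w)(2*w*z) dw = (2*z) dw, which multiplied by dx ∧ dz gives (2*z) dx ∧ dz ∧ dw
  d(-3*w^2 + w*z - x*y) includes (∂/∂x)(-3*w^2 + w*z - x*y) dx = (-y) dx, which multiplied by dy ∧ dz gives (-y) dx ∧ dy ∧ dz
  d(-3*w^2 + w*z - x*y) includes (∂/∂w)(-3*w^2 + w*z - x*y) dw = (-6*w + z) dw, which multiplied by dy ∧ dz gives (-6*w + z) dy ∧ dz ∧ dw
Collecting like 3-forms: d(omega) = (-3*x - y) dx ∧ dy ∧ dz + (2*z) dx ∧ dz ∧ dw + (-6*w + z) dy ∧ dz ∧ dw.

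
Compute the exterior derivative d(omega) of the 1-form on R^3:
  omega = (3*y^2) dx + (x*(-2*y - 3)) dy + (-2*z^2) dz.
d(omega) = (-8*y - 3) dx ∧ dy

For a 1-form omega = sum_i f_i dx_i, the exterior derivative is
  d(omega) = sum_{i < j} (∂f_j/∂x_i - ∂f_i/∂x_j) dx_i ∧ dx_j.
  coefficient of dx ∧ dy: ∂f_2/∂x - ∂f_1/∂y = ∂(x*(-2*y - 3))/∂x - ∂(3*y^2)/∂y = -8*y - 3
Assembling: d(omega) = (-8*y - 3) dx ∧ dy.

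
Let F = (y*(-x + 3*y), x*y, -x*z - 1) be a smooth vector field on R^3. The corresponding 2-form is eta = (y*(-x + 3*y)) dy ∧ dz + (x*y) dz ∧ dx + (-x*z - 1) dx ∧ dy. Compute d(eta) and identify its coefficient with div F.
d(eta) = (-y) dx ∧ dy ∧ dz; div F = -y

For a 2-form in R^3 of the form above, applying d gives a 3-form with coefficient ∂P/∂x + ∂Q/∂y + ∂R/∂z:
  ∂P/∂x = -y
  ∂Q/∂y = x
  ∂R/∂z = -x
Sum = -y, which is exactly div F.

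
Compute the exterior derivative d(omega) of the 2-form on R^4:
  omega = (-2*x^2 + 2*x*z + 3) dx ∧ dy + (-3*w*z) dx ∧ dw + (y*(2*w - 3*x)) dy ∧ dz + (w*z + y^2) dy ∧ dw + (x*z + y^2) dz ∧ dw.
d(omega) = (2*x - 3*y) dx ∧ dy ∧ dz + (3*w + z) dx ∧ dz ∧ dw + (-w + 4*y) dy ∧ dz ∧ dw

For a 2-form omega = sum_{i<j} g_{ij} dx_i ∧ dx_j, the exterior derivative is
  d(omega) = sum_{i<j} d(g_{ij}) ∧ dx_i ∧ dx_j = sum_{i<j, k} (∂g_{ij}/∂x_k) dx_k ∧ dx_i ∧ dx_j.
Expand each term, using dx_k ∧ dx_i ∧ dx_j = sgn(permutation) dx_{(a)} ∧ dx_{(b)} ∧ dx_{(c)} with (a < b < c) sorted:
  d(-2*x^2 + 2*x*z + 3) includes (∂/∂z)(-2*x^2 + 2*x*z + 3) dz = (2*x) dz, which multiplied by dx ∧ dy gives (2*x) dx ∧ dy ∧ dz
  d(-3*w*z) includes (∂/∂z)(-3*w*z) dz = (-3*w) dz, which multiplied by dx ∧ dw gives (3*w) dx ∧ dz ∧ dw
  d(y*(2*w - 3*x)) includes (∂/∂x)(y*(2*w - 3*x)) dx = (-3*y) dx, which multiplied by dy ∧ dz gives (-3*y) dx ∧ dy ∧ dz
  d(y*(2*w - 3*x)) includes (∂/∂w)(y*(2*w - 3*x)) dw = (2*y) dw, which multiplied by dy ∧ dz gives (2*y) dy ∧ dz ∧ dw
  d(w*z + y^2) includes (∂/∂z)(w*z + y^2) dz = (w) dz, which multiplied by dy ∧ dw gives (-w) dy ∧ dz ∧ dw
  d(x*z + y^2) includes (∂/∂x)(x*z + y^2) dx = (z) dx, which multiplied by dz ∧ dw gives (z) dx ∧ dz ∧ dw
  d(x*z + y^2) includes (∂/∂y)(x*z + y^2) dy = (2*y) dy, which multiplied by dz ∧ dw gives (2*y) dy ∧ dz ∧ dw
Collecting like 3-forms: d(omega) = (2*x - 3*y) dx ∧ dy ∧ dz + (3*w + z) dx ∧ dz ∧ dw + (-w + 4*y) dy ∧ dz ∧ dw.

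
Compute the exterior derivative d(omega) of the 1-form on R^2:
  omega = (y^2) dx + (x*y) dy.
d(omega) = (-y) dx ∧ dy

For a 1-form omega = sum_i f_i dx_i, the exterior derivative is
  d(omega) = sum_{i < j} (∂f_j/∂x_i - ∂f_i/∂x_j) dx_i ∧ dx_j.
  coefficient of dx ∧ dy: ∂f_2/∂x - ∂f_1/∂y = ∂(x*y)/∂x - ∂(y^2)/∂y = -y
Assembling: d(omega) = (-y) dx ∧ dy.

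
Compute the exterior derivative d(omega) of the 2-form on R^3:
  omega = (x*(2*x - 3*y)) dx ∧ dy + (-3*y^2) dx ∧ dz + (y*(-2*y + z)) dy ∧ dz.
d(omega) = (6*y) dx ∧ dy ∧ dz

For a 2-form omega = sum_{i<j} g_{ij} dx_i ∧ dx_j, the exterior derivative is
  d(omega) = sum_{i<j} d(g_{ij}) ∧ dx_i ∧ dx_j = sum_{i<j, k} (∂g_{ij}/∂x_k) dx_k ∧ dx_i ∧ dx_j.
Expand each term, using dx_k ∧ dx_i ∧ dx_j = sgn(permutation) dx_{(a)} ∧ dx_{(b)} ∧ dx_{(c)} with (a < b < c) sorted:
  d(-3*y^2) includes (∂/∂y)(-3*y^2) dy = (-6*y) dy, which multiplied by dx ∧ dz gives (6*y) dx ∧ dy ∧ dz
Collecting like 3-forms: d(omega) = (6*y) dx ∧ dy ∧ dz.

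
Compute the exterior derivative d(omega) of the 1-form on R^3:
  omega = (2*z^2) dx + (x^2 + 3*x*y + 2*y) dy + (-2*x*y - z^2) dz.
d(omega) = (2*x + 3*y) dx ∧ dy + (-2*y - 4*z) dx ∧ dz + (-2*x) dy ∧ dz

For a 1-form omega = sum_i f_i dx_i, the exterior derivative is
  d(omega) = sum_{i < j} (∂f_j/∂x_i - ∂f_i/∂x_j) dx_i ∧ dx_j.
  coefficient of dx ∧ dy: ∂f_2/∂x - ∂f_1/∂y = ∂(x^2 + 3*x*y + 2*y)/∂x - ∂(2*z^2)/∂y = 2*x + 3*y
  coefficient of dx ∧ dz: ∂f_3/∂x - ∂f_1/∂z = ∂(-2*x*y - z^2)/∂x - ∂(2*z^2)/∂z = -2*y - 4*z
  coefficient of dy ∧ dz: ∂f_3/∂y - ∂f_2/∂z = ∂(-2*x*y - z^2)/∂y - ∂(x^2 + 3*x*y + 2*y)/∂z = -2*x
Assembling: d(omega) = (2*x + 3*y) dx ∧ dy + (-2*y - 4*z) dx ∧ dz + (-2*x) dy ∧ dz.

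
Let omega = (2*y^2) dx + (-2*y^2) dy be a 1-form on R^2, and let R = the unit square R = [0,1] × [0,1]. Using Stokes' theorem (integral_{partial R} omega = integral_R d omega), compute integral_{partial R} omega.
integral_(partial R) omega = -2

Stokes: integral_partial_R omega = integral_R d omega with d omega = (∂Q/∂x - ∂P/∂y) dx ∧ dy.
  ∂Q/∂x = 0
  ∂P/∂y = 4*y
  integrand = ∂Q/∂x - ∂P/∂y = -4*y.
Integrating over R: integral_0^1 integral_0^1 (-4*y) dx dy = -2.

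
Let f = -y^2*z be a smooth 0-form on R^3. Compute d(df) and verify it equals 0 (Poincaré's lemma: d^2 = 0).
d(df) = 0

Step 1: df = sum_i (∂f/∂x_i) dx_i = (0) dx + (-2*y*z) dy + (-y^2) dz.
Step 2: Apply d again. Using the 1-form formula, the coefficient of dx ∧ dy in d(df) is ∂^2 f/∂x ∂y - ∂^2 f/∂y ∂x = (0) - (0) = 0 (equality of mixed partials for smooth f).
Similarly for dx ∧ dz and dy ∧ dz — all coefficients vanish. So d(df) = 0.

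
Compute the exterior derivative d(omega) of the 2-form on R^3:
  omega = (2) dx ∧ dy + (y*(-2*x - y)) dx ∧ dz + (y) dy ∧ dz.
d(omega) = (2*x + 2*y) dx ∧ dy ∧ dz

For a 2-form omega = sum_{i<j} g_{ij} dx_i ∧ dx_j, the exterior derivative is
  d(omega) = sum_{i<j} d(g_{ij}) ∧ dx_i ∧ dx_j = sum_{i<j, k} (∂g_{ij}/∂x_k) dx_k ∧ dx_i ∧ dx_j.
Expand each term, using dx_k ∧ dx_i ∧ dx_j = sgn(permutation) dx_{(a)} ∧ dx_{(b)} ∧ dx_{(c)} with (a < b < c) sorted:
  d(y*(-2*x - y)) includes (∂/∂y)(y*(-2*x - y)) dy = (-2*x - 2*y) dy, which multiplied by dx ∧ dz gives (2*x + 2*y) dx ∧ dy ∧ dz
Collecting like 3-forms: d(omega) = (2*x + 2*y) dx ∧ dy ∧ dz.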